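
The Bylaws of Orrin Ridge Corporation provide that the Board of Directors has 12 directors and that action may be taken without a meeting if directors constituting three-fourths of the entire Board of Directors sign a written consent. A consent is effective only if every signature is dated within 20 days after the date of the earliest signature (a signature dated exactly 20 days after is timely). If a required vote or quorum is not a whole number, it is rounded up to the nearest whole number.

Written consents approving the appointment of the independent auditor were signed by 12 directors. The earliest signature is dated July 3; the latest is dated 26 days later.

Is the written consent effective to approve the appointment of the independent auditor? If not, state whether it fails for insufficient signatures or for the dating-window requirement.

Not effective — dating-window requirement not satisfied.

Signatures required: three-fourths of 12 — 3/4 of 12 = 9, so 9 needed; 12 signed. Sufficient.
Dating window: the latest signature is 26 days after the earliest; the limit is 20 days. Outside the window.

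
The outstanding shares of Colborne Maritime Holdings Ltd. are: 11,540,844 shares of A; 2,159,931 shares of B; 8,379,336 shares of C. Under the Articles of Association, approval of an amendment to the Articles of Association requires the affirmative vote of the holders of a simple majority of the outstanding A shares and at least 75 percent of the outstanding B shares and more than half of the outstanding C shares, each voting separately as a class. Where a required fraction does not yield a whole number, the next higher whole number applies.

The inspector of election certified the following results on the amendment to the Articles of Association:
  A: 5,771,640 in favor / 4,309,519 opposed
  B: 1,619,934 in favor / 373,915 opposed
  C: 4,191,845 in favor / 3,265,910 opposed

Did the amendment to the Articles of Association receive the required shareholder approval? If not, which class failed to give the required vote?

A: a majority of 11540844 is 5770423; 5,770,423 required, 5,771,640 in favor — approved.
B: 3/4 of 2159931 = 1619948.25, rounded up to 1619949; 1,619,949 required, 1,619,934 in favor — not approved.
C: a majority of 8379336 is 4189669; 4,189,669 required, 4,191,845 in favor — approved.

Not approved — the B shares did not give the required vote.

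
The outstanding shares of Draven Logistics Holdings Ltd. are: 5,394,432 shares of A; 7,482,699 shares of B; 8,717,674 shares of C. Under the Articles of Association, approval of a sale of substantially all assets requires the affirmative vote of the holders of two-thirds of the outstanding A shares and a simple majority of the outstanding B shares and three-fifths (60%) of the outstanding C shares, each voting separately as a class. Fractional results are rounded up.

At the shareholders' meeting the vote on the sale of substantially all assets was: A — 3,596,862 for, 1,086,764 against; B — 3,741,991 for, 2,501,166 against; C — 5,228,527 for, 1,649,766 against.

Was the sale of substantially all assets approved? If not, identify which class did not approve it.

A: 2/3 of 5394432 = 3596288; 3,596,288 required, 3,596,862 in favor — approved.
B: a majority of 7482699 is 3741350; 3,741,350 required, 3,741,991 in favor — approved.
C: 3/5 of 8717674 = 5230604.40, rounded up to 5230605; 5,230,605 required, 5,228,527 in favor — not approved.

Not approved — the C shares did not give the required vote.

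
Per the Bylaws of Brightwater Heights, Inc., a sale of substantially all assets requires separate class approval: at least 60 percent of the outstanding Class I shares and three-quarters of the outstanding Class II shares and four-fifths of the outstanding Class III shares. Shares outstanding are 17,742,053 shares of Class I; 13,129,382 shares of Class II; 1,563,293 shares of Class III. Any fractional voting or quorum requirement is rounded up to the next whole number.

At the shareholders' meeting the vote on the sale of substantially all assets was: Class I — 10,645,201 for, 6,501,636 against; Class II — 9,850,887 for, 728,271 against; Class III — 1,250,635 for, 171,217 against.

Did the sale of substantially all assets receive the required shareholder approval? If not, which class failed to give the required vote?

Class I: 3/5 of 17742053 = 10645231.80, rounded up to 10645232; 10,645,232 required, 10,645,201 in favor — not approved.
Class II: 3/4 of 13129382 = 9847036.50, rounded up to 9847037; 9,847,037 required, 9,850,887 in favor — approved.
Class III: 4/5 of 1563293 = 1250634.40, rounded up to 1250635; 1,250,635 required, 1,250,635 in favor — approved.

Not approved — the Class I shares did not give the required vote.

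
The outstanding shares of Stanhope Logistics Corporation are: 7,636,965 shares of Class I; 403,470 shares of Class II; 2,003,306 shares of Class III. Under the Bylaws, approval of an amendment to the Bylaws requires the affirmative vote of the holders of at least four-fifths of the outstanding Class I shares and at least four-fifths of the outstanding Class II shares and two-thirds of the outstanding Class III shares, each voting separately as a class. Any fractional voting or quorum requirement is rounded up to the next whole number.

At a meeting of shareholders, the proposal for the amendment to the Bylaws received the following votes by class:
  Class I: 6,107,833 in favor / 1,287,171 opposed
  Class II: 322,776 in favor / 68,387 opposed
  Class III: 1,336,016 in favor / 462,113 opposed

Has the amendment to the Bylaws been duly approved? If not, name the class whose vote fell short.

Class I: 4/5 of 7636965 = 6109572; 6,109,572 required, 6,107,833 in favor — not approved.
Class II: 4/5 of 403470 = 322776; 322,776 required, 322,776 in favor — approved.
Class III: 2/3 of 2003306 = 1335537.33, rounded up to 1335538; 1,335,538 required, 1,336,016 in favor — approved.

Not approved — the Class I shares did not give the required vote.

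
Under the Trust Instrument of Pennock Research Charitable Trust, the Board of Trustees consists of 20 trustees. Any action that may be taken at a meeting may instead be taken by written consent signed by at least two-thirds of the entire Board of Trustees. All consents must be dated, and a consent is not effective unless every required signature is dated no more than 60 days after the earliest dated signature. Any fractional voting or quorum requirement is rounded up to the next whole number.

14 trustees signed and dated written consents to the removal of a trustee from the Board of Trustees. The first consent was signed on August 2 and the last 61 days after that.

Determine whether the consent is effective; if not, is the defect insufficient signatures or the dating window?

Signatures required: at least two-thirds of 20 — 2/3 of 20 = 13.33, rounded up to 14, so 14 needed; 14 signed. Sufficient.
Dating window: the latest signature is 61 days after the earliest; the limit is 60 days. Outside the window.

Not effective — dating-window requirement not satisfied.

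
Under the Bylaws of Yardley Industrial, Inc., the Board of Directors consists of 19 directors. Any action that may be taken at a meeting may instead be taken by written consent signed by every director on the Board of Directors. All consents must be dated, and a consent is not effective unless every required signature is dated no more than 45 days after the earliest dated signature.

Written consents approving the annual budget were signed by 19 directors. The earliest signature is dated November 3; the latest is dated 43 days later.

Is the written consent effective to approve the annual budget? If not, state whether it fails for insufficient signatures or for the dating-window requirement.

Effective — both the signature and dating-window requirements are satisfied.

Signatures required: all of 19 — unanimous means all 19, so 19 needed; 19 signed. Sufficient.
Dating window: the latest signature is 43 days after the earliest; the limit is 45 days. Within the window.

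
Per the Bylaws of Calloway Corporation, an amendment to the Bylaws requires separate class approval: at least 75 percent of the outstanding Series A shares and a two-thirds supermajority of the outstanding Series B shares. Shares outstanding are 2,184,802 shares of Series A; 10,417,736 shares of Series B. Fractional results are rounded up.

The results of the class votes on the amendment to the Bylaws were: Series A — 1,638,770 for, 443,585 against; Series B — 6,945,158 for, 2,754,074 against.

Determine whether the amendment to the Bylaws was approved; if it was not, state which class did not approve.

Approved — every class gave the required vote.

Series A: 3/4 of 2184802 = 1638601.50, rounded up to 1638602; 1,638,602 required, 1,638,770 in favor — approved.
Series B: 2/3 of 10417736 = 6945157.33, rounded up to 6945158; 6,945,158 required, 6,945,158 in favor — approved.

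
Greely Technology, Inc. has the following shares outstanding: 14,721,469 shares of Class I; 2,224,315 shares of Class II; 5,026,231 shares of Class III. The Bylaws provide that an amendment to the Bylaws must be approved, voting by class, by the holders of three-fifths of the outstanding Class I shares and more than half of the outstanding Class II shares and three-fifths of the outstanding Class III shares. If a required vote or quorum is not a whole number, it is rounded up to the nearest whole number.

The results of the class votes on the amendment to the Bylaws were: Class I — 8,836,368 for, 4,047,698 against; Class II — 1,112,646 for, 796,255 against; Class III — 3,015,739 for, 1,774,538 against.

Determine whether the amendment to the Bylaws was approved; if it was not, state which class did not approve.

Class I: 3/5 of 14721469 = 8832881.40, rounded up to 8832882; 8,832,882 required, 8,836,368 in favor — approved.
Class II: a majority of 2224315 is 1112158; 1,112,158 required, 1,112,646 in favor — approved.
Class III: 3/5 of 5026231 = 3015738.60, rounded up to 3015739; 3,015,739 required, 3,015,739 in favor — approved.

Approved — every class gave the required vote.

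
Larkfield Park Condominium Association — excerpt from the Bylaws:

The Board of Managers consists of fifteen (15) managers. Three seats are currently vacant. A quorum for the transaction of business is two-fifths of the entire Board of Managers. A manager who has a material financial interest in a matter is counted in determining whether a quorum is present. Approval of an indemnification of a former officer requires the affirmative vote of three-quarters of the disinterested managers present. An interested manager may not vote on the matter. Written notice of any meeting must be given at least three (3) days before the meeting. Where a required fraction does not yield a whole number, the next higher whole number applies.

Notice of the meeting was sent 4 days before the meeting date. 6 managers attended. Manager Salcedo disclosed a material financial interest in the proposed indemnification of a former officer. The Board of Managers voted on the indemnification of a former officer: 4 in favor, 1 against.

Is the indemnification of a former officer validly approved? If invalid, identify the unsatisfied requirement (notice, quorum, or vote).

Notice: 4 days given; 3 required (4 ≥ 3). Satisfied.
Quorum: 6 present (interested managers count toward quorum); quorum is 6. Satisfied.
Vote: the indemnification of a former officer requires three-fourths of the disinterested managers present (6 − 1 = 5). 3/4 of 5 = 3.75, rounded up to 4, so 4 affirmative votes are needed; 4 voted in favor. Satisfied.

Valid — all requirements satisfied.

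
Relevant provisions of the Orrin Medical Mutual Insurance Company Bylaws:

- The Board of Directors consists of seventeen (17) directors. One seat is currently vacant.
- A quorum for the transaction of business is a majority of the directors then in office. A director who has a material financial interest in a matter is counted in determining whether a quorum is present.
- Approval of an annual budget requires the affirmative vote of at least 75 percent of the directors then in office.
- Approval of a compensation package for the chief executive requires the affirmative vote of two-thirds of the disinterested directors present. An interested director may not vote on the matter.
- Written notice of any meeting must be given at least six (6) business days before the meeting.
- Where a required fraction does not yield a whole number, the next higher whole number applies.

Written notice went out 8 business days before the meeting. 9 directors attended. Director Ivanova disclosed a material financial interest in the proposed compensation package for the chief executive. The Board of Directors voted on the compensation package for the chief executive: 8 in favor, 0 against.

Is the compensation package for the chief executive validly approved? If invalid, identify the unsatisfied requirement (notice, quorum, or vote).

Notice: 8 business days given; 6 required (8 ≥ 6). Satisfied.
Quorum: 9 present (interested directors count toward quorum); quorum is 9. Satisfied.
Vote: the compensation package for the chief executive requires two-thirds of the disinterested directors present (9 − 1 = 8). 2/3 of 8 = 5.33, rounded up to 6, so 6 affirmative votes are needed; 8 voted in favor. Satisfied.

Valid — all requirements satisfied.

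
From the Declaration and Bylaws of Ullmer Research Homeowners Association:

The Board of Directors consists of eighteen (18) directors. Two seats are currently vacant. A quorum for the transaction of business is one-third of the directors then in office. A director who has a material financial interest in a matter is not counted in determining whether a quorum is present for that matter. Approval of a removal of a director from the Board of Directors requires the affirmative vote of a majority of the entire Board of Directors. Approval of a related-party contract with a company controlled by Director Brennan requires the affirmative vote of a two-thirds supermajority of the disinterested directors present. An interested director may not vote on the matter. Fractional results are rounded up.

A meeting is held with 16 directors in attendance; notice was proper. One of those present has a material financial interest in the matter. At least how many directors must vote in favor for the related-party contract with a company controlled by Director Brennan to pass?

10

The related-party contract with a company controlled by Director Brennan requires two-thirds of the disinterested directors present (16 − 1 = 15).
2/3 of 15 = 10.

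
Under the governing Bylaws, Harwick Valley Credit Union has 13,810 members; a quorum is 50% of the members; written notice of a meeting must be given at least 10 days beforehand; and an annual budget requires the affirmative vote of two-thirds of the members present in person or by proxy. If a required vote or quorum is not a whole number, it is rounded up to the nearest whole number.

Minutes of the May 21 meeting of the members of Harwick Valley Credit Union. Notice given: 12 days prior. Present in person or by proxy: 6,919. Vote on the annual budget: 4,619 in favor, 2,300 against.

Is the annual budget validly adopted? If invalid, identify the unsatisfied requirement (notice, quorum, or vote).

Valid — all requirements satisfied.

Notice: 12 days given; 10 required. Satisfied.
Quorum: 50% of 13,810 = 6,905; 6,919 present. Satisfied.
Vote: requires two-thirds of those present (6,919); 2/3 of 6919 = 4612.67, rounded up to 4613, so 4,613 needed; 4,619 in favor. Satisfied.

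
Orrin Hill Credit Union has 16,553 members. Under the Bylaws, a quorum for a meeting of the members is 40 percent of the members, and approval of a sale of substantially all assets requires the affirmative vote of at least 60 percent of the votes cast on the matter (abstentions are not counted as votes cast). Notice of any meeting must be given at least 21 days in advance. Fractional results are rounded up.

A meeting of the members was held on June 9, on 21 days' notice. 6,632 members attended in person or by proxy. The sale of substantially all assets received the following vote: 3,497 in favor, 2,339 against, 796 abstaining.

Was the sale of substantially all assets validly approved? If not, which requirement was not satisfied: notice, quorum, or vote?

Notice: 21 days given; 21 required. Satisfied.
Quorum: 40% of 16,553 = 6,621.20, rounded up to 6,622; 6,632 present. Satisfied.
Vote: requires three-fifths of the votes cast (6,632 − 796 abstaining = 5,836); 3/5 of 5836 = 3501.60, rounded up to 3502, so 3,502 needed; 3,497 in favor. Not satisfied.

Invalid — vote requirement not satisfied.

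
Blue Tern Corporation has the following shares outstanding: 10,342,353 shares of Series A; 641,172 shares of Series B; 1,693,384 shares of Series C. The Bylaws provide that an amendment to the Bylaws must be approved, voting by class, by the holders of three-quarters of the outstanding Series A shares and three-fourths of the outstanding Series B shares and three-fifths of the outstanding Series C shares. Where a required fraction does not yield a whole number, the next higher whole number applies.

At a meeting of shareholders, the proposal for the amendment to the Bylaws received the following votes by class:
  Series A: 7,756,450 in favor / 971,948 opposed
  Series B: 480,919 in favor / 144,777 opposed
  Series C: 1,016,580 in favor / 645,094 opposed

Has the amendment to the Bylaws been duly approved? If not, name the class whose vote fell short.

Series A: 3/4 of 10342353 = 7756764.75, rounded up to 7756765; 7,756,765 required, 7,756,450 in favor — not approved.
Series B: 3/4 of 641172 = 480879; 480,879 required, 480,919 in favor — approved.
Series C: 3/5 of 1693384 = 1016030.40, rounded up to 1016031; 1,016,031 required, 1,016,580 in favor — approved.

Not approved — the Series A shares did not give the required vote.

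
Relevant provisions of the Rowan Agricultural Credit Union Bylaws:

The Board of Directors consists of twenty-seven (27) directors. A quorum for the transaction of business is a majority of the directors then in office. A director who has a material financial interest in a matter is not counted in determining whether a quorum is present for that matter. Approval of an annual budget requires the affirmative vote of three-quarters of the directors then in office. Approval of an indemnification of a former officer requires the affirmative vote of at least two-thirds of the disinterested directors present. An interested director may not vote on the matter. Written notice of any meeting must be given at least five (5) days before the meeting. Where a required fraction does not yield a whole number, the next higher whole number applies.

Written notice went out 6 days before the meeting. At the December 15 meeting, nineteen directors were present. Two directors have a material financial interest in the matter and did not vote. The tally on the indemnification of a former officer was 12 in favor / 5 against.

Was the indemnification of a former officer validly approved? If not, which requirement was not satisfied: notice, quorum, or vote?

Valid — all requirements satisfied.

Notice: 6 days given; 5 required (6 ≥ 5). Satisfied.
Quorum: 19 present, but the 2 interested directors do not count, leaving 17. Quorum is 14. Satisfied.
Vote: the indemnification of a former officer requires two-thirds of the disinterested directors present (19 − 2 = 17). 2/3 of 17 = 11.33, rounded up to 12, so 12 affirmative votes are needed; 12 voted in favor. Satisfied.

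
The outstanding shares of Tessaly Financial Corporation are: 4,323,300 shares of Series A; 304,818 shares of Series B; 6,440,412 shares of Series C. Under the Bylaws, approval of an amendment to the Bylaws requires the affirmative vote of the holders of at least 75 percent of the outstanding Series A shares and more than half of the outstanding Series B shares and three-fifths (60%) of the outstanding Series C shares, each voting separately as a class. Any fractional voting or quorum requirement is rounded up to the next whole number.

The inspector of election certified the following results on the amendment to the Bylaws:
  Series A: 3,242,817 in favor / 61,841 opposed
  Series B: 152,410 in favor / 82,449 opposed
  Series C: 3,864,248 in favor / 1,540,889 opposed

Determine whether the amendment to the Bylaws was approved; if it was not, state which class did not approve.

Series A: 3/4 of 4323300 = 3242475; 3,242,475 required, 3,242,817 in favor — approved.
Series B: a majority of 304818 is 152410; 152,410 required, 152,410 in favor — approved.
Series C: 3/5 of 6440412 = 3864247.20, rounded up to 3864248; 3,864,248 required, 3,864,248 in favor — approved.

Approved — every class gave the required vote.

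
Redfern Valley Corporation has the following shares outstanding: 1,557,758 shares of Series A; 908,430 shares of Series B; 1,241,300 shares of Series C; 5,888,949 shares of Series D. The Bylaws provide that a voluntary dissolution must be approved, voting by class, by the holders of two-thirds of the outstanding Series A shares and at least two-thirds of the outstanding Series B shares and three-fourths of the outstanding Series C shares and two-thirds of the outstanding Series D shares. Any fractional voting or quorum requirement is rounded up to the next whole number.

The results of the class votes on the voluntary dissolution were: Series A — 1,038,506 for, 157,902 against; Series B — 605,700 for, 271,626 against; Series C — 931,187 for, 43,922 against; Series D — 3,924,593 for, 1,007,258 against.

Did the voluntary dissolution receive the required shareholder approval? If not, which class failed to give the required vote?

Series A: 2/3 of 1557758 = 1038505.33, rounded up to 1038506; 1,038,506 required, 1,038,506 in favor — approved.
Series B: 2/3 of 908430 = 605620; 605,620 required, 605,700 in favor — approved.
Series C: 3/4 of 1241300 = 930975; 930,975 required, 931,187 in favor — approved.
Series D: 2/3 of 5888949 = 3925966; 3,925,966 required, 3,924,593 in favor — not approved.

Not approved — the Series D shares did not give the required vote.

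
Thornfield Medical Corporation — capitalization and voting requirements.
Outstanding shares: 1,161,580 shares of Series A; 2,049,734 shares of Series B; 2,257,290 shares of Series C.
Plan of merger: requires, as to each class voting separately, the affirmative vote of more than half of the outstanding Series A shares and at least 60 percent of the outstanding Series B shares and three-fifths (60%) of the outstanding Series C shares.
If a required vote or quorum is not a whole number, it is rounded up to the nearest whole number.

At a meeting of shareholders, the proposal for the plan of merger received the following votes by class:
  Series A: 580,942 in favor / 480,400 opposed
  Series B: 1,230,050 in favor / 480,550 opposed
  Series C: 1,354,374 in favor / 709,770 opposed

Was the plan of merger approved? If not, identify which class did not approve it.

Approved — every class gave the required vote.

Series A: a majority of 1161580 is 580791; 580,791 required, 580,942 in favor — approved.
Series B: 3/5 of 2049734 = 1229840.40, rounded up to 1229841; 1,229,841 required, 1,230,050 in favor — approved.
Series C: 3/5 of 2257290 = 1354374; 1,354,374 required, 1,354,374 in favor — approved.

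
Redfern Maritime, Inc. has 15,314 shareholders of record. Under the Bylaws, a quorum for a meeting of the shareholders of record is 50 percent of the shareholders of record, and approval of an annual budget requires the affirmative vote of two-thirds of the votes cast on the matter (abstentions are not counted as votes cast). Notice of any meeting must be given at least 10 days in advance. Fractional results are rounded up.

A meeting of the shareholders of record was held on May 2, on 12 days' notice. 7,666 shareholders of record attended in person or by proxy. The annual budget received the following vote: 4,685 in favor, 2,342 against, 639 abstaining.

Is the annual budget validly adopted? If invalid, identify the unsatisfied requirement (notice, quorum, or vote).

Notice: 12 days given; 10 required. Satisfied.
Quorum: 50% of 15,314 = 7,657; 7,666 present. Satisfied.
Vote: requires two-thirds of the votes cast (7,666 − 639 abstaining = 7,027); 2/3 of 7027 = 4684.67, rounded up to 4685, so 4,685 needed; 4,685 in favor. Satisfied.

Valid — all requirements satisfied.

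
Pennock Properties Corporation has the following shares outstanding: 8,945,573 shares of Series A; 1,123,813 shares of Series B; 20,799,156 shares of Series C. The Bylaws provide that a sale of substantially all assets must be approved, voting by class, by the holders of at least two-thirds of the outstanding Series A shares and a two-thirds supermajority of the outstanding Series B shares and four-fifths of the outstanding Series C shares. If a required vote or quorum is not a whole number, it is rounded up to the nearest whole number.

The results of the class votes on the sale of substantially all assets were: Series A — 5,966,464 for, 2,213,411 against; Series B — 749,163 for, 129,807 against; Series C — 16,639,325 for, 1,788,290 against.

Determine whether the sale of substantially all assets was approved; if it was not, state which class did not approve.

Not approved — the Series B shares did not give the required vote.

Series A: 2/3 of 8945573 = 5963715.33, rounded up to 5963716; 5,963,716 required, 5,966,464 in favor — approved.
Series B: 2/3 of 1123813 = 749208.67, rounded up to 749209; 749,209 required, 749,163 in favor — not approved.
Series C: 4/5 of 20799156 = 16639324.80, rounded up to 16639325; 16,639,325 required, 16,639,325 in favor — approved.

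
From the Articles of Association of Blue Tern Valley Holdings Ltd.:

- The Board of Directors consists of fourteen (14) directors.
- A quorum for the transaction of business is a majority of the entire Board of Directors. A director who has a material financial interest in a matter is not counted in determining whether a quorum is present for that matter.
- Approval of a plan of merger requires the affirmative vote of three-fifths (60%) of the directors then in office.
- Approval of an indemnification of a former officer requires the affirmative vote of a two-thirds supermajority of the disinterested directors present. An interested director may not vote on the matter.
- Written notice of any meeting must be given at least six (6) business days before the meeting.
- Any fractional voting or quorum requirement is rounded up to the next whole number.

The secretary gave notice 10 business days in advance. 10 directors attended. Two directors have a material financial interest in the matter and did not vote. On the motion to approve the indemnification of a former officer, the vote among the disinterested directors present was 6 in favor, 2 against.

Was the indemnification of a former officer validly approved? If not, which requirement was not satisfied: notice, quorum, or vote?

Notice: 10 business days given; 6 required (10 ≥ 6). Satisfied.
Quorum: 10 present, but the 2 interested directors do not count, leaving 8. Quorum is 8. Satisfied.
Vote: the indemnification of a former officer requires two-thirds of the disinterested directors present (10 − 2 = 8). 2/3 of 8 = 5.33, rounded up to 6, so 6 affirmative votes are needed; 6 voted in favor. Satisfied.

Valid — all requirements satisfied.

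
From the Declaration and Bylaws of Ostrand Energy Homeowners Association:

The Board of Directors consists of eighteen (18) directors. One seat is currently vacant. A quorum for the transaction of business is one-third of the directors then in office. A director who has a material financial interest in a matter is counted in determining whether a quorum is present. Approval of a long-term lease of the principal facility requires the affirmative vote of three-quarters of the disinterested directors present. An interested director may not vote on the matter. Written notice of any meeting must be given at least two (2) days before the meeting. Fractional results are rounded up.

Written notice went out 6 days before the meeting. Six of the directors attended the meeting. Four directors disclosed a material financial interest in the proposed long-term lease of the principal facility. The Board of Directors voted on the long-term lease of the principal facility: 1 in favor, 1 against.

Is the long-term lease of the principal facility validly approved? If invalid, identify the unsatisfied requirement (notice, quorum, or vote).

Notice: 6 days given; 2 required (6 ≥ 2). Satisfied.
Quorum: 6 present (interested directors count toward quorum); quorum is 6. Satisfied.
Vote: the long-term lease of the principal facility requires three-fourths of the disinterested directors present (6 − 4 = 2). 3/4 of 2 = 1.50, rounded up to 2, so 2 affirmative votes are needed; 1 voted in favor. Not satisfied.

Invalid — vote requirement not satisfied.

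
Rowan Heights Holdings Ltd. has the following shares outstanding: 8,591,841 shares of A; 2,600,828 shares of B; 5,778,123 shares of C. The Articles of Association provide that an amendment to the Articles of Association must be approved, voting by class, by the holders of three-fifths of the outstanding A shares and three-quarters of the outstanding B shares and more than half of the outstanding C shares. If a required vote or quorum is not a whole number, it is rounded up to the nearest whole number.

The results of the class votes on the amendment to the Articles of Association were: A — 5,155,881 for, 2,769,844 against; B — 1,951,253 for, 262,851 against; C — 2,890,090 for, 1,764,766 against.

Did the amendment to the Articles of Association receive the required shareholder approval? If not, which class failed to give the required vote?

Approved — every class gave the required vote.

A: 3/5 of 8591841 = 5155104.60, rounded up to 5155105; 5,155,105 required, 5,155,881 in favor — approved.
B: 3/4 of 2600828 = 1950621; 1,950,621 required, 1,951,253 in favor — approved.
C: a majority of 5778123 is 2889062; 2,889,062 required, 2,890,090 in favor — approved.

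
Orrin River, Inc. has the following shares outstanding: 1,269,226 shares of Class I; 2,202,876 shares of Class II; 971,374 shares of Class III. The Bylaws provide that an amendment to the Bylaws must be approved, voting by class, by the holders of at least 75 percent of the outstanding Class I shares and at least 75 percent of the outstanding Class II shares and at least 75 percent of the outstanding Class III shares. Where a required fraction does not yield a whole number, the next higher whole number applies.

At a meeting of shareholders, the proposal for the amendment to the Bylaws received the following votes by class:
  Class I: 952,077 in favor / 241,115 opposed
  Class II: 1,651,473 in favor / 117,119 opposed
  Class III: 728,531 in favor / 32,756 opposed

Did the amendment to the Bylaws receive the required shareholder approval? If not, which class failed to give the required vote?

Class I: 3/4 of 1269226 = 951919.50, rounded up to 951920; 951,920 required, 952,077 in favor — approved.
Class II: 3/4 of 2202876 = 1652157; 1,652,157 required, 1,651,473 in favor — not approved.
Class III: 3/4 of 971374 = 728530.50, rounded up to 728531; 728,531 required, 728,531 in favor — approved.

Not approved — the Class II shares did not give the required vote.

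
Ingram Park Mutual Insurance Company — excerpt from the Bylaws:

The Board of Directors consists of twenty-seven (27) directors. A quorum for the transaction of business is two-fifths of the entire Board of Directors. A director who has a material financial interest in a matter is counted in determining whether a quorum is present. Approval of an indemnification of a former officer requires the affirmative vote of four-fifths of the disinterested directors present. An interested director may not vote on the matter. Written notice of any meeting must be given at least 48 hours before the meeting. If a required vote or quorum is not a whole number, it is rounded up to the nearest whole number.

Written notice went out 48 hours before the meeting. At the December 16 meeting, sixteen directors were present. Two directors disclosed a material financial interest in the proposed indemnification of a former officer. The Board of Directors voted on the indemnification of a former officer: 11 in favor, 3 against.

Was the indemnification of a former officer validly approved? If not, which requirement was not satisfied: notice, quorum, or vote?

Notice: 48 hours given; 48 required (48 ≥ 48). Satisfied.
Quorum: 16 present (interested directors count toward quorum); quorum is 11. Satisfied.
Vote: the indemnification of a former officer requires four-fifths of the disinterested directors present (16 − 2 = 14). 4/5 of 14 = 11.20, rounded up to 12, so 12 affirmative votes are needed; 11 voted in favor. Not satisfied.

Invalid — vote requirement not satisfied.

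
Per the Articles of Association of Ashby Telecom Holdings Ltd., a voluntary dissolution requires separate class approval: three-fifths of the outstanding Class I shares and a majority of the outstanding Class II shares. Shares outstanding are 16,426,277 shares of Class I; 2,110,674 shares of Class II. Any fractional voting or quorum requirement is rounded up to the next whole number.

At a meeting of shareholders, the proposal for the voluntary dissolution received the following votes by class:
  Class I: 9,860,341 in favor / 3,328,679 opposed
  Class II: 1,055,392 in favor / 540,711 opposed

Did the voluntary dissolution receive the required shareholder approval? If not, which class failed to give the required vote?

Class I: 3/5 of 16426277 = 9855766.20, rounded up to 9855767; 9,855,767 required, 9,860,341 in favor — approved.
Class II: a majority of 2110674 is 1055338; 1,055,338 required, 1,055,392 in favor — approved.

Approved — every class gave the required vote.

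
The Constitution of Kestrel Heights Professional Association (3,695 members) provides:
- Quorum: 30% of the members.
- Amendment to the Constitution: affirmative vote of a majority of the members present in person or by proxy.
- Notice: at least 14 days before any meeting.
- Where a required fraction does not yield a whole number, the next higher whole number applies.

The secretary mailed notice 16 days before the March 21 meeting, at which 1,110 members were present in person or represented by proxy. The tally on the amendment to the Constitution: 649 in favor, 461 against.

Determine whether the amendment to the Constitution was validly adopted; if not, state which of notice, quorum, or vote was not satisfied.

Valid — all requirements satisfied.

Notice: 16 days given; 14 required. Satisfied.
Quorum: 30% of 3,695 = 1,108.50, rounded up to 1,109; 1,110 present. Satisfied.
Vote: requires a majority of those present (1,110); a majority of 1110 is 556, so 556 needed; 649 in favor. Satisfied.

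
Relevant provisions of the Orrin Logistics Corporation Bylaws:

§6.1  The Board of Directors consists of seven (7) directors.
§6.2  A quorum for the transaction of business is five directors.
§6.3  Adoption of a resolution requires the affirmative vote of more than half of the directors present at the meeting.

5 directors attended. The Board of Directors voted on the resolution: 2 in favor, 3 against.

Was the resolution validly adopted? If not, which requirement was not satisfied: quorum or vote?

Invalid — vote requirement not satisfied.

Quorum: 5 present; quorum is 5. Satisfied.
Vote: the resolution requires a majority of the directors present (5). A majority of 5 is 3, so 3 affirmative votes are needed; 2 voted in favor. Not satisfied.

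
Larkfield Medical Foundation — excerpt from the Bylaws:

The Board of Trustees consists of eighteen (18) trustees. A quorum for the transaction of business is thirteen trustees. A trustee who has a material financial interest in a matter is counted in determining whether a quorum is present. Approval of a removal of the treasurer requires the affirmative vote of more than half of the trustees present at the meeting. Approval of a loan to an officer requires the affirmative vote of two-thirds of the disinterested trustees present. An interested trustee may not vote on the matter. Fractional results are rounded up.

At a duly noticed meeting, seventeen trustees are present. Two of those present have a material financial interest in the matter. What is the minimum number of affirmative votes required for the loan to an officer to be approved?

The loan to an officer requires two-thirds of the disinterested trustees present (17 − 2 = 15).
2/3 of 15 = 10.

10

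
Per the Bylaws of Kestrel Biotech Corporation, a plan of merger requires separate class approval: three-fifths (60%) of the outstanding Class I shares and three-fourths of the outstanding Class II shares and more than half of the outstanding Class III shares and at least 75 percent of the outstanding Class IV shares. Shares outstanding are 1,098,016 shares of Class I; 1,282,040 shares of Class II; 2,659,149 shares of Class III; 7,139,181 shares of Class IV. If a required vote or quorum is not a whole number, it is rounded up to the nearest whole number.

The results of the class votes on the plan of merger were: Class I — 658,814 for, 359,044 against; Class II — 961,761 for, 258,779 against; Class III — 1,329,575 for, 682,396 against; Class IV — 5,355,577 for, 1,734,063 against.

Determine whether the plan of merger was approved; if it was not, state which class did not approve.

Class I: 3/5 of 1098016 = 658809.60, rounded up to 658810; 658,810 required, 658,814 in favor — approved.
Class II: 3/4 of 1282040 = 961530; 961,530 required, 961,761 in favor — approved.
Class III: a majority of 2659149 is 1329575; 1,329,575 required, 1,329,575 in favor — approved.
Class IV: 3/4 of 7139181 = 5354385.75, rounded up to 5354386; 5,354,386 required, 5,355,577 in favor — approved.

Approved — every class gave the required vote.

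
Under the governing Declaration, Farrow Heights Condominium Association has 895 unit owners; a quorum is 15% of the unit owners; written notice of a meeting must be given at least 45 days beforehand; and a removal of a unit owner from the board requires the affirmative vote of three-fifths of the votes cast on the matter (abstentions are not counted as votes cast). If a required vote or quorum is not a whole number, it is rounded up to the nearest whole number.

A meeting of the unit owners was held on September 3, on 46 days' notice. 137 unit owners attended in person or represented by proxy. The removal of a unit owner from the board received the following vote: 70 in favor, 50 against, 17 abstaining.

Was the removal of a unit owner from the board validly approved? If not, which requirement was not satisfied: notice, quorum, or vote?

Invalid — vote requirement not satisfied.

Notice: 46 days given; 45 required. Satisfied.
Quorum: 15% of 895 = 134.25, rounded up to 135; 137 present. Satisfied.
Vote: requires three-fifths of the votes cast (137 − 17 abstaining = 120); 3/5 of 120 = 72, so 72 needed; 70 in favor. Not satisfied.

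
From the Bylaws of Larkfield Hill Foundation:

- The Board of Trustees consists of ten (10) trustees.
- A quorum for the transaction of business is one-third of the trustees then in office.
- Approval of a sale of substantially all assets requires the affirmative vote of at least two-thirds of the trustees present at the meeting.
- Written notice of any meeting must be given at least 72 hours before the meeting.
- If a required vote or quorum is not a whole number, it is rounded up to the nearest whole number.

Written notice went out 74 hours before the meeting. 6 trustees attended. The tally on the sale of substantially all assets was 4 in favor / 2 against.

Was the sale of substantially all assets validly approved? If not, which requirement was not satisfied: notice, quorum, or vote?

Valid — all requirements satisfied.

Notice: 74 hours given; 72 required (74 ≥ 72). Satisfied.
Quorum: 6 present; quorum is 4. Satisfied.
Vote: the sale of substantially all assets requires two-thirds of the trustees present (6). 2/3 of 6 = 4, so 4 affirmative votes are needed; 4 voted in favor. Satisfied.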